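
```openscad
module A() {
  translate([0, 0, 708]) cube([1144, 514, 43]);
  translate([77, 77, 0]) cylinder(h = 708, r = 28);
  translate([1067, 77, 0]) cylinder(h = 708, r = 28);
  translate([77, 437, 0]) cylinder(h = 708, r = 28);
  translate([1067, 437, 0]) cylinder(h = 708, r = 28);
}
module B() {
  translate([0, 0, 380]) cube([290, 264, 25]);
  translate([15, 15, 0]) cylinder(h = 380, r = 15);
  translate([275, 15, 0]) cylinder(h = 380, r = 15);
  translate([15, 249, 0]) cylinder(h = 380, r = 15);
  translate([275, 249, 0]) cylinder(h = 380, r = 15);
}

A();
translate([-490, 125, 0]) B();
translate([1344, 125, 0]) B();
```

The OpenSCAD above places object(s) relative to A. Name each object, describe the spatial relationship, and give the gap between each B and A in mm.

A is a table. B is a stool. Two stools sit around the table at the −x, +x sides. The gap between each stool and the table is 200 mm.

Each stool's nearest face is 200 mm from the table's bounding box.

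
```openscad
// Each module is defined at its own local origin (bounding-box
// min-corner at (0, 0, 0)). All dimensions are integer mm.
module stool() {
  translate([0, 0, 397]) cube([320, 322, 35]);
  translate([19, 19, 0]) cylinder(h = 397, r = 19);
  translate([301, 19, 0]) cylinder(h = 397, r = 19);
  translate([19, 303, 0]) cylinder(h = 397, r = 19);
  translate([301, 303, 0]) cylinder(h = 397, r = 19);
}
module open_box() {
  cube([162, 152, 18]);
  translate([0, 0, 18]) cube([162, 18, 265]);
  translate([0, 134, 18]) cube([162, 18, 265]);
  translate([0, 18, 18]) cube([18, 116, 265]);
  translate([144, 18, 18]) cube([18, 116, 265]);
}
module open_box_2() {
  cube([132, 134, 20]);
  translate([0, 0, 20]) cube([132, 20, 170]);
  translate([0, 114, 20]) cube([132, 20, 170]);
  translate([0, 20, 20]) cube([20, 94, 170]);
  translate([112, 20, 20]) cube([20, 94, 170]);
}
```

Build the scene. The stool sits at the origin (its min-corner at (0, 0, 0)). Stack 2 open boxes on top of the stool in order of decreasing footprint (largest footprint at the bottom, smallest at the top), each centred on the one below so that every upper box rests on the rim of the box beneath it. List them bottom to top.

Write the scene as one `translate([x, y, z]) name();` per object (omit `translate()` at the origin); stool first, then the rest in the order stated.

stool();
translate([79, 85, 432]) open_box();
translate([94, 94, 715]) open_box_2();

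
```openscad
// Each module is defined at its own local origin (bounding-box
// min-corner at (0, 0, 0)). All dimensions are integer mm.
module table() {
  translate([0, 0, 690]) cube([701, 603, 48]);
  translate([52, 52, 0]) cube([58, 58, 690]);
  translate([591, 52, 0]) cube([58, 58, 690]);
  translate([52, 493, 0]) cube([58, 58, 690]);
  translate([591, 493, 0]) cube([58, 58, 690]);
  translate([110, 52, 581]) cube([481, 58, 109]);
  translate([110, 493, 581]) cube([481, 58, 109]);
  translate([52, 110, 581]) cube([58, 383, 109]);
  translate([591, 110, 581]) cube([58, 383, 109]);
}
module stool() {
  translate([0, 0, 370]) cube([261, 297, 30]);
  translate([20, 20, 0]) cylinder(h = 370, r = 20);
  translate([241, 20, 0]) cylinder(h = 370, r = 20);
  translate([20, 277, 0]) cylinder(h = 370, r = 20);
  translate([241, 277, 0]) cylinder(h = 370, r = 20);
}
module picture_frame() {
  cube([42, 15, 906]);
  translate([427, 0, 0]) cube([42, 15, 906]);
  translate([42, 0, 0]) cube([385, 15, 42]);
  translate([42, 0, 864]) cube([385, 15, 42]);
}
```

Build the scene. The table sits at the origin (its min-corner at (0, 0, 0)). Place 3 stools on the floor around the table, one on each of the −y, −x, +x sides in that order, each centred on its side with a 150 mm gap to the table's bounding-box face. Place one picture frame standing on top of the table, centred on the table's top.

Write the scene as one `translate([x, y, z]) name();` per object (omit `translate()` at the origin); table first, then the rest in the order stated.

table();
translate([220, -447, 0]) stool();
translate([-411, 153, 0]) stool();
translate([851, 153, 0]) stool();
translate([116, 294, 738]) picture_frame();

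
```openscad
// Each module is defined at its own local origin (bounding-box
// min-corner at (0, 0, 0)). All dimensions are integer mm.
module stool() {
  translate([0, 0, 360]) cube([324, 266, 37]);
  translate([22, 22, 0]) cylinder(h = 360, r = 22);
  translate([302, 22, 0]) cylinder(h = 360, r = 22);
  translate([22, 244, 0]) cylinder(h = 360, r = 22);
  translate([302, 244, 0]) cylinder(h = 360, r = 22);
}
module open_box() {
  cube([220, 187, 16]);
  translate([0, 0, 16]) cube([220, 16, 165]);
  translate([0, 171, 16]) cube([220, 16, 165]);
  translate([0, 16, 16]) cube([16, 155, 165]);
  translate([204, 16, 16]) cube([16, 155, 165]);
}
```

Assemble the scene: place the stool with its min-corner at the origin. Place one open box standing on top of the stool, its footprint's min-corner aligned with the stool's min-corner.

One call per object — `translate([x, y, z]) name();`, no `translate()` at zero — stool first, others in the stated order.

stool();
translate([0, 0, 397]) open_box();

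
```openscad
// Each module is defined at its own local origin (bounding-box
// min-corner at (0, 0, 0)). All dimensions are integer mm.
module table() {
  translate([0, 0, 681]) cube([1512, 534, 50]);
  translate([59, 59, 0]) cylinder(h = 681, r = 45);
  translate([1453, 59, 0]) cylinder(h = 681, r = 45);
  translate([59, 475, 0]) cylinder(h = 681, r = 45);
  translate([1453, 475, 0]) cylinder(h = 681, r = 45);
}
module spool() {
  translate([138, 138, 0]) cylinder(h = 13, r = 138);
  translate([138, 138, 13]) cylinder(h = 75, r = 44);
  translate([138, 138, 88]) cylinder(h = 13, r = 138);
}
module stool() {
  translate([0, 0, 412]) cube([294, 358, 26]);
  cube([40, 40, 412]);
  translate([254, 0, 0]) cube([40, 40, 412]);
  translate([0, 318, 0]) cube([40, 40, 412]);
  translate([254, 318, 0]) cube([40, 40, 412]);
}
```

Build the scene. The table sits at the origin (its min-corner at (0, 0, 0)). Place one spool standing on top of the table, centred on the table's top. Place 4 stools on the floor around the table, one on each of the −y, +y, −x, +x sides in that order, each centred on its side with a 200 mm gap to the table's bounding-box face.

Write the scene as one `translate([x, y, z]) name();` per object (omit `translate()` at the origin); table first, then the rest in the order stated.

table();
translate([618, 129, 731]) spool();
translate([609, -558, 0]) stool();
translate([609, 734, 0]) stool();
translate([-494, 88, 0]) stool();
translate([1712, 88, 0]) stool();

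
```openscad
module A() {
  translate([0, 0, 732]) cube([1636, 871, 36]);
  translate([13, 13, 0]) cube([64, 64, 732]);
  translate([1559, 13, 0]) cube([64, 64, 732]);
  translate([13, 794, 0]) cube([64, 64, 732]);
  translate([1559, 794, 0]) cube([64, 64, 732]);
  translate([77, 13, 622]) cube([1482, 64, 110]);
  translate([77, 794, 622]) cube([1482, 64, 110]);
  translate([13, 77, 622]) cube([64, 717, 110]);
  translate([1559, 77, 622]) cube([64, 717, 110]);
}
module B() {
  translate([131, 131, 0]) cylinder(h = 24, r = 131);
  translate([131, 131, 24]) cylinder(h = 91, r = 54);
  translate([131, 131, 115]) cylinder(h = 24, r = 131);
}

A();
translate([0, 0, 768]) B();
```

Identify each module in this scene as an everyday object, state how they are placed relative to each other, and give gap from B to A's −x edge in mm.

A is a table. B is a spool. The spool is on top of the table. The gap from the spool to the table's −x edge is 0 mm.

The spool's min-x is at 0; the table's min-x is 0; gap = 0 mm.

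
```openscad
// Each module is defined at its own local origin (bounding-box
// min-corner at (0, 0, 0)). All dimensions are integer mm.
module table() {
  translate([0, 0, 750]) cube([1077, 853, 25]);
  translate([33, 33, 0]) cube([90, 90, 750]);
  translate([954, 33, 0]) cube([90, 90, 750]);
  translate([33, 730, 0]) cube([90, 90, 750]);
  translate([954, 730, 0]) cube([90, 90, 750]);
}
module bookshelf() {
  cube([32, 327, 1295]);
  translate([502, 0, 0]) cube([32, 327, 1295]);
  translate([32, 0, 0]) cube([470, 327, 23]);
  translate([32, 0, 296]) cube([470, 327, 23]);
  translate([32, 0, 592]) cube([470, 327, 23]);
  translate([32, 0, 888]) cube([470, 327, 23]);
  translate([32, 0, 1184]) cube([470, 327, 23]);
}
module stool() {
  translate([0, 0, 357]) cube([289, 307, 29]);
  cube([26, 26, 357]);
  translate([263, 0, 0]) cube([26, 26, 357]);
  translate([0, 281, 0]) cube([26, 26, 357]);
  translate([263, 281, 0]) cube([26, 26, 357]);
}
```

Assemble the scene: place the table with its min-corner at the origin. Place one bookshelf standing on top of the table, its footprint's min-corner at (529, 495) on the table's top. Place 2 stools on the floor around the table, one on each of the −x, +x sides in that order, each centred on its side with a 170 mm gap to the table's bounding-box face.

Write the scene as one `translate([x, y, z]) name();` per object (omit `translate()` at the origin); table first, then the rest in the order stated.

table();
translate([529, 495, 775]) bookshelf();
translate([-459, 273, 0]) stool();
translate([1247, 273, 0]) stool();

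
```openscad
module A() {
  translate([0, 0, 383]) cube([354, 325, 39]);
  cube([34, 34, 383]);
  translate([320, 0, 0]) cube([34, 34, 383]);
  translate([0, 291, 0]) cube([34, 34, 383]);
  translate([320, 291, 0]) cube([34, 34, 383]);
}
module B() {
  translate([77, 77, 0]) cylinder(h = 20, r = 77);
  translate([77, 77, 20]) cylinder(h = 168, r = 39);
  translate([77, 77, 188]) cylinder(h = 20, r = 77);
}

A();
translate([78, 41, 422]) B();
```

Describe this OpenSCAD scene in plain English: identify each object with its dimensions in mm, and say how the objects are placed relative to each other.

A is a four-legged stool. The seat is a 354×325×39 mm slab whose top surface is at z = 422 mm; four square legs, each 34×34 mm in cross-section, run from the floor (z = 0) to the underside of the seat, each flush with a corner of the seat.

B is a spool: two coaxial disc flanges of radius 77 mm and thickness 20 mm, joined by a core cylinder of radius 39 mm and height 168 mm. The lower flange rests on z = 0 and the three cylinders share a vertical axis.

The spool is on top of the stool.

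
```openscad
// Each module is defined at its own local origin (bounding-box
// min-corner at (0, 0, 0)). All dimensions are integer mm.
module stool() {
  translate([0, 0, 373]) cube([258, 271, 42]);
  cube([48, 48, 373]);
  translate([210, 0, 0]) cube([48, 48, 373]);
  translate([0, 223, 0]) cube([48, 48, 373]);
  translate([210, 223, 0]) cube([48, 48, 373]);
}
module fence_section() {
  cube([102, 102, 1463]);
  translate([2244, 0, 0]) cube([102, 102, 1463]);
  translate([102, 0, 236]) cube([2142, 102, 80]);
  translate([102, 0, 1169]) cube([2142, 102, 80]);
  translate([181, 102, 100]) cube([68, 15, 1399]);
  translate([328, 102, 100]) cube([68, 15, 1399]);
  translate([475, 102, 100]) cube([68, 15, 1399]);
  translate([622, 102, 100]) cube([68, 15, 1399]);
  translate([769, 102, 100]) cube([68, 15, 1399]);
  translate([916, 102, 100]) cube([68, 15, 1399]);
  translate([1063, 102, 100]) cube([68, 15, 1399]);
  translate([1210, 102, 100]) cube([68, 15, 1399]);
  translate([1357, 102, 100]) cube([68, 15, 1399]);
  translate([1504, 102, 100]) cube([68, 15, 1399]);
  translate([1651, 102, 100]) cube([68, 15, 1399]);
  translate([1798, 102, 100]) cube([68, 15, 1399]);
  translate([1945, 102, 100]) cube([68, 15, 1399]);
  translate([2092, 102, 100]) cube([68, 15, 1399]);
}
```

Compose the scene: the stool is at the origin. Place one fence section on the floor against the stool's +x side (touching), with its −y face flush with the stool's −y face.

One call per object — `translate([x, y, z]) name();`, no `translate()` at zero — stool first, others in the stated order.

stool();
translate([258, 0, 0]) fence_section();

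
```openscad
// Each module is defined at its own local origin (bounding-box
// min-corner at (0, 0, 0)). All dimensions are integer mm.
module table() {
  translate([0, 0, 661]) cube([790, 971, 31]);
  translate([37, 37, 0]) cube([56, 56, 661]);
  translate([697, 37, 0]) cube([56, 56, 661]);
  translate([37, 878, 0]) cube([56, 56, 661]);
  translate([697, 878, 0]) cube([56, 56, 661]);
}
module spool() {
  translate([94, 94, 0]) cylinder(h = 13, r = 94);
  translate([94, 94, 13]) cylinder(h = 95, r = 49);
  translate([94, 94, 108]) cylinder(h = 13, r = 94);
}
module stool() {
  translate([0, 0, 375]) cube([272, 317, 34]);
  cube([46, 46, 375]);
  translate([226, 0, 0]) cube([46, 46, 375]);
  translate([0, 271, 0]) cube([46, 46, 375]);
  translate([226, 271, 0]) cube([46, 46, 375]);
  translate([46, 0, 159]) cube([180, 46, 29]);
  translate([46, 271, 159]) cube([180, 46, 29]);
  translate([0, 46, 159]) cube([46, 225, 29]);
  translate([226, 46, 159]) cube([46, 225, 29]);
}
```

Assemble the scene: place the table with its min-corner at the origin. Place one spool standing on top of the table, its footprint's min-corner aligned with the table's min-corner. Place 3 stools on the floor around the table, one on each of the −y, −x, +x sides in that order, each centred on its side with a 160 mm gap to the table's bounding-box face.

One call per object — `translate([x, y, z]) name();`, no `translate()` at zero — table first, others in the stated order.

table();
translate([0, 0, 692]) spool();
translate([259, -477, 0]) stool();
translate([-432, 327, 0]) stool();
translate([950, 327, 0]) stool();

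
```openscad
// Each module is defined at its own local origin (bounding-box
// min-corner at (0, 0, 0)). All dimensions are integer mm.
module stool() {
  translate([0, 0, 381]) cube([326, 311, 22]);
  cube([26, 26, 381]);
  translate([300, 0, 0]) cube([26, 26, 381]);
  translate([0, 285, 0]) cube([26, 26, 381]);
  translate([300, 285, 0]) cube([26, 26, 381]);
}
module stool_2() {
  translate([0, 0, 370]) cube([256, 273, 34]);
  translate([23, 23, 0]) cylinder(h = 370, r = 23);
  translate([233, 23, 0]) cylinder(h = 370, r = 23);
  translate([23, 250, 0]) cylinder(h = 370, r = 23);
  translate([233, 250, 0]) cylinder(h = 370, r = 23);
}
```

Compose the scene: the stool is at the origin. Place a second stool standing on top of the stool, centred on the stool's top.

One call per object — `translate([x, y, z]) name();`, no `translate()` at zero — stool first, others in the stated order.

stool();
translate([35, 19, 403]) stool_2();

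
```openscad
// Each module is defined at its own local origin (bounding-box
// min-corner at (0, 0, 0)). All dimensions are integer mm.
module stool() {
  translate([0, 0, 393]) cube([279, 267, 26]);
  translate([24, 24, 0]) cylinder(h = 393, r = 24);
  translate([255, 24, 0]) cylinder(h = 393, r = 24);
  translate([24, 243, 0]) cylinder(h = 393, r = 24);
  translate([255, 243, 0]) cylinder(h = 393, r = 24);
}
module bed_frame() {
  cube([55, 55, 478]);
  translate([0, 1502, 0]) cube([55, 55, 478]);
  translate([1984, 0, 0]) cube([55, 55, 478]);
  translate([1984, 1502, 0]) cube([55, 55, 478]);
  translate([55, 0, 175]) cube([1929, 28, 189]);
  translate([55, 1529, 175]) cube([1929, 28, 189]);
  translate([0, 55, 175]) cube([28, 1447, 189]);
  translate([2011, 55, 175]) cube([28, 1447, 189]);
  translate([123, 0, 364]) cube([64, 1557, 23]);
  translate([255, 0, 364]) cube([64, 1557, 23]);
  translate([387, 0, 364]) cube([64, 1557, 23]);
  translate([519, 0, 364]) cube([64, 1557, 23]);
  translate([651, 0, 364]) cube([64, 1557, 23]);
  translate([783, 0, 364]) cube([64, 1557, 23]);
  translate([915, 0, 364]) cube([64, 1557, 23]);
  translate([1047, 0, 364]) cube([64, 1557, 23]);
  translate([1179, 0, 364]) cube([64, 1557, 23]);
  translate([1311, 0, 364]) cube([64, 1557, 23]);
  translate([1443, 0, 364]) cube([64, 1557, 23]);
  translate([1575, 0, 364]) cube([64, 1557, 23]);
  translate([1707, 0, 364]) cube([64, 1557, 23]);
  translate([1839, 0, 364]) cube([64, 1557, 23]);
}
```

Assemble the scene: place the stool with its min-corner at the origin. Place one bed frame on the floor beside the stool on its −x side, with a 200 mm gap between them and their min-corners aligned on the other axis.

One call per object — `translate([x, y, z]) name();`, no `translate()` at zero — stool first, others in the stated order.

stool();
translate([-2239, 0, 0]) bed_frame();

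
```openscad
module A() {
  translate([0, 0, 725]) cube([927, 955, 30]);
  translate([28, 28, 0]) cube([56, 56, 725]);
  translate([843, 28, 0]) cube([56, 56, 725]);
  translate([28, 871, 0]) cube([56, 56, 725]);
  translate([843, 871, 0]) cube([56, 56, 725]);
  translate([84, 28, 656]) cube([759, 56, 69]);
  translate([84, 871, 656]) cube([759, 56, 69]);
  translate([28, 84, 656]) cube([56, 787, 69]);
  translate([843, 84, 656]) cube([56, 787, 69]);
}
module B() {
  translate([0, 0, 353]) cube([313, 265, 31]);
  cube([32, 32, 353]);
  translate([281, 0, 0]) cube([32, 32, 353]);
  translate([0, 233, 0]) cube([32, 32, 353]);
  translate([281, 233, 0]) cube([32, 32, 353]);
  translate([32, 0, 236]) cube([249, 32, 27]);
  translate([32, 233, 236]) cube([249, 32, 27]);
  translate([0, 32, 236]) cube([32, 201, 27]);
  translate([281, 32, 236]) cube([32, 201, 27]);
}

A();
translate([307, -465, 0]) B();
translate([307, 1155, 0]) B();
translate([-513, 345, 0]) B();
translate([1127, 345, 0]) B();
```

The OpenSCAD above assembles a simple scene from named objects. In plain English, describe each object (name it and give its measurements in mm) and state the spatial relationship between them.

A is a table: top 927 mm (x) × 955 mm (y), 30 mm thick, upper face at z = 755 mm, on four 56×56 mm square legs, each inset 28 mm from the nearest pair of top edges, running from z = 0 to the bottom of the top. Four apron rails, 56 mm thick and 69 mm tall, run between adjacent legs with their top edges flush with the underside of the top and their outer faces flush with the legs' outer faces.

B is a four-legged stool. The seat is a 313×265×31 mm slab whose top surface is at z = 384 mm; four square legs, each 32×32 mm in cross-section, run from the floor (z = 0) to the underside of the seat, each flush with a corner of the seat. Four stretchers, 32 mm wide and 27 mm tall, connect adjacent legs with their undersides at z = 236 mm, each running between the inner faces of the legs it joins and aligned with the legs' outer faces on the other axis.

Four stools sit around the table at the −y, +y, −x, +x sides.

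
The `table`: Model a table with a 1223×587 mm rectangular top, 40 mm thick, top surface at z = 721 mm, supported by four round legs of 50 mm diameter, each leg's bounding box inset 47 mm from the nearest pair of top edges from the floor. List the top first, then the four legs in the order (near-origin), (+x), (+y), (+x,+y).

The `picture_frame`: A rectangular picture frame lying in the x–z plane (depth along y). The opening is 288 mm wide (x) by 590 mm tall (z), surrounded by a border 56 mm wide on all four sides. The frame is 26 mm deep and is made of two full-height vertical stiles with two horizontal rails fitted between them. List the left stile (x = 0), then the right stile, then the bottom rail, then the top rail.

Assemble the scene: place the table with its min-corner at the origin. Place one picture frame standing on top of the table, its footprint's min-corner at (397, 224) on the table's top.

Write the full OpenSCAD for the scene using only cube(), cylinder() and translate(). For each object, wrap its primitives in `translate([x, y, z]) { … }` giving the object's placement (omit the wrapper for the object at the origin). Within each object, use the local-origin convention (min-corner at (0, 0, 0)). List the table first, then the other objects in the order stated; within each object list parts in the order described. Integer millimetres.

translate([0, 0, 681]) cube([1223, 587, 40]);
translate([72, 72, 0]) cylinder(h = 681, r = 25);
translate([1151, 72, 0]) cylinder(h = 681, r = 25);
translate([72, 515, 0]) cylinder(h = 681, r = 25);
translate([1151, 515, 0]) cylinder(h = 681, r = 25);
translate([397, 224, 721]) {
  cube([56, 26, 702]);
  translate([344, 0, 0]) cube([56, 26, 702]);
  translate([56, 0, 0]) cube([288, 26, 56]);
  translate([56, 0, 646]) cube([288, 26, 56]);
}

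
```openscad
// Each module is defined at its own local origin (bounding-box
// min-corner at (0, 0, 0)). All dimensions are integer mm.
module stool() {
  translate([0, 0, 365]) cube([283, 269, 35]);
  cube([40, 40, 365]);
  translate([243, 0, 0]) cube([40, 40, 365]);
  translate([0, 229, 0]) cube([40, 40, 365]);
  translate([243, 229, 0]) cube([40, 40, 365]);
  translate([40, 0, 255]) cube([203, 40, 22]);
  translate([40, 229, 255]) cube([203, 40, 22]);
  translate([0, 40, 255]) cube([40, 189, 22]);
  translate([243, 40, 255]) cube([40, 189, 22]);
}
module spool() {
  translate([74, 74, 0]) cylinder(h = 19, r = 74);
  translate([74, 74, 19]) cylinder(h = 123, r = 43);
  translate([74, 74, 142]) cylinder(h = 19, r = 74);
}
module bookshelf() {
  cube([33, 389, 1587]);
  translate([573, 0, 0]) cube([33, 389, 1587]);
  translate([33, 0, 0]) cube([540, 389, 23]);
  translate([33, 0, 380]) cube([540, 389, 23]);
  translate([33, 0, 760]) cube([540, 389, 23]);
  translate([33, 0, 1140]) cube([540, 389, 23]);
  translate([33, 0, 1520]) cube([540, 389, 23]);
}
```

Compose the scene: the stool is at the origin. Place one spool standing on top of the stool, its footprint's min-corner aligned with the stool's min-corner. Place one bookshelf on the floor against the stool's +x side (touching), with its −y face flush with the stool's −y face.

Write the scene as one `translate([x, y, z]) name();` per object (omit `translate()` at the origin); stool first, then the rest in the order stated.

stool();
translate([0, 0, 400]) spool();
translate([283, 0, 0]) bookshelf();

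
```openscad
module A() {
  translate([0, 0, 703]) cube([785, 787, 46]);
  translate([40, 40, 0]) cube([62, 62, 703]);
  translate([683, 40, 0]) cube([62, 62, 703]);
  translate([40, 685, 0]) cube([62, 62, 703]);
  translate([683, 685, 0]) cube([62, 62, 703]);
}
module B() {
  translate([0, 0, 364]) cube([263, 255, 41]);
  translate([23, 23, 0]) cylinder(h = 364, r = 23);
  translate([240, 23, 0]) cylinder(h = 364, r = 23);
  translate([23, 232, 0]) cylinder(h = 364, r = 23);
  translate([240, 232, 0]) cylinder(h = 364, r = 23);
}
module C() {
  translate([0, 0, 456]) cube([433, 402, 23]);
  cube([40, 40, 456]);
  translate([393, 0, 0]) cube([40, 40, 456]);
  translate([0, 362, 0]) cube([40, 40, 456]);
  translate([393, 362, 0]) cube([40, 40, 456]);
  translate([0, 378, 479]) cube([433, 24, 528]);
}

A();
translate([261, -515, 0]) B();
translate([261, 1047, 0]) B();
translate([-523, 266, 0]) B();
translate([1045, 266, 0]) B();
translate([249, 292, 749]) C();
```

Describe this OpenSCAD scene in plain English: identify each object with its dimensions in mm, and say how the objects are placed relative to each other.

A is a rectangular dining table. The top is 785×787×46 mm with its upper surface at z = 749 mm. It stands on four 62×62 mm square legs, each inset 40 mm from the nearest pair of top edges, running from the floor to the underside of the top.

B is a four-legged stool. The seat is 263×255 mm, 41 mm thick, top at z = 405 mm. It stands on four round legs, each 46 mm in diameter, from z = 0 to the seat underside, each leg's axis is inset half a diameter from the nearest pair of seat edges (so the leg's bounding box is flush with the corner).

C is a chair: 433×402 mm seat, 23 mm thick, top at z = 479 mm, on four 40 mm square corner legs flush with the seat edges. A 24 mm thick backrest slab spans the full seat width, extending 528 mm above the seat top, its back face flush with the seat's +y edge.

Four stools sit around the table at the −y, +y, −x, +x sides. The chair is on top of the table.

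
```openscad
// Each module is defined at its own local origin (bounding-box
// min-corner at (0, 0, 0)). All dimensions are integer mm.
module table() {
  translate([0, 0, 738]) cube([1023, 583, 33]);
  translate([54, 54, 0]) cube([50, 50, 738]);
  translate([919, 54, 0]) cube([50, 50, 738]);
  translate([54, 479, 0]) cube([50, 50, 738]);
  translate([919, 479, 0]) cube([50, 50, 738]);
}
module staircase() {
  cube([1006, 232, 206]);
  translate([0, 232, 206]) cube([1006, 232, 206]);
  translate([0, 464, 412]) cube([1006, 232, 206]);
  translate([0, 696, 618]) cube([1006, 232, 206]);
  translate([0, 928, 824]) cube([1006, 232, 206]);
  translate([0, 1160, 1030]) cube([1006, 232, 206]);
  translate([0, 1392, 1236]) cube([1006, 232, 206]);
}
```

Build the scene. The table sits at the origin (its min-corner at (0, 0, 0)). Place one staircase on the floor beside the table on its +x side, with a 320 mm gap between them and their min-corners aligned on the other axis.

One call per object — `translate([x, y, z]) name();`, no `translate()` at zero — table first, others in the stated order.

table();
translate([1343, 0, 0]) staircase();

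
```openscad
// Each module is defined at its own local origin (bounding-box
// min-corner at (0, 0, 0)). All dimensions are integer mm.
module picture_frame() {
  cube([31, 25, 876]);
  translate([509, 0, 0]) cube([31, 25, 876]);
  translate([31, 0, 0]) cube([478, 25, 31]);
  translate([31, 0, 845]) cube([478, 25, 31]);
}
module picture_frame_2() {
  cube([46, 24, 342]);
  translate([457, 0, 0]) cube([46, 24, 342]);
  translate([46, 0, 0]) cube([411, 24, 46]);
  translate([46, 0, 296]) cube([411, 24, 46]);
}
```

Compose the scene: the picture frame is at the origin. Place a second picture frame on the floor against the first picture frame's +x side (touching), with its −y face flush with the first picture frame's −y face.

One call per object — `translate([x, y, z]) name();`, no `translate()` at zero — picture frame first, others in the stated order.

picture_frame();
translate([540, 0, 0]) picture_frame_2();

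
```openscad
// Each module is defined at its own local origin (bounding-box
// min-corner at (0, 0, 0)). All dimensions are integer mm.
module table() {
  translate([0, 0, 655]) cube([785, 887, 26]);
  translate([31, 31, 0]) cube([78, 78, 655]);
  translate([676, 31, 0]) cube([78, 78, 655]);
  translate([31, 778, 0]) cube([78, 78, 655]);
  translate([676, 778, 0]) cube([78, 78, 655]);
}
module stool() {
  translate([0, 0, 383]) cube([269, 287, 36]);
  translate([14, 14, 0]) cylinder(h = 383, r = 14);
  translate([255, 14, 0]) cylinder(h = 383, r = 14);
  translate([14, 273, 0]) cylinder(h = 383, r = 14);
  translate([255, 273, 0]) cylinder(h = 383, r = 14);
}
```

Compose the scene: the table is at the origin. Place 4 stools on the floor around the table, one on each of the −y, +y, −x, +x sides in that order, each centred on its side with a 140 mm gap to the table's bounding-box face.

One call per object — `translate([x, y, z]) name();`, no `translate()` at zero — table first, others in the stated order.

table();
translate([258, -427, 0]) stool();
translate([258, 1027, 0]) stool();
translate([-409, 300, 0]) stool();
translate([925, 300, 0]) stool();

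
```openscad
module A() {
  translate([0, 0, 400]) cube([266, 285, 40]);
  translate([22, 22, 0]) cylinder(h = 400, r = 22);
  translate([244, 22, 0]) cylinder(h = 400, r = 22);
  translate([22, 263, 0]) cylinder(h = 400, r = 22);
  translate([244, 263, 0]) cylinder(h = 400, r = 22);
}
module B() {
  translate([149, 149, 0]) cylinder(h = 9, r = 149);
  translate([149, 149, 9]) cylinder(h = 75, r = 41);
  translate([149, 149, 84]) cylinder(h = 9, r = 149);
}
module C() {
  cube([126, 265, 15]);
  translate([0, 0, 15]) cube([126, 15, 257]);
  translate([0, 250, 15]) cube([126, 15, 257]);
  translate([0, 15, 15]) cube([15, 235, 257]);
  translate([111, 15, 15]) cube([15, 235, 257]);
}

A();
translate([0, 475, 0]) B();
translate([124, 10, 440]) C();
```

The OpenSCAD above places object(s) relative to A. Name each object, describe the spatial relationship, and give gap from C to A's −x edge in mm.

A is a stool. B is a spool. C is an open box. The spool is on the floor beside the stool on its +y side. The open box is on top of the stool. The gap from the open box to the stool's −x edge is 124 mm.

The open box's min-x is at 124; the stool's min-x is 0; gap = 124 mm.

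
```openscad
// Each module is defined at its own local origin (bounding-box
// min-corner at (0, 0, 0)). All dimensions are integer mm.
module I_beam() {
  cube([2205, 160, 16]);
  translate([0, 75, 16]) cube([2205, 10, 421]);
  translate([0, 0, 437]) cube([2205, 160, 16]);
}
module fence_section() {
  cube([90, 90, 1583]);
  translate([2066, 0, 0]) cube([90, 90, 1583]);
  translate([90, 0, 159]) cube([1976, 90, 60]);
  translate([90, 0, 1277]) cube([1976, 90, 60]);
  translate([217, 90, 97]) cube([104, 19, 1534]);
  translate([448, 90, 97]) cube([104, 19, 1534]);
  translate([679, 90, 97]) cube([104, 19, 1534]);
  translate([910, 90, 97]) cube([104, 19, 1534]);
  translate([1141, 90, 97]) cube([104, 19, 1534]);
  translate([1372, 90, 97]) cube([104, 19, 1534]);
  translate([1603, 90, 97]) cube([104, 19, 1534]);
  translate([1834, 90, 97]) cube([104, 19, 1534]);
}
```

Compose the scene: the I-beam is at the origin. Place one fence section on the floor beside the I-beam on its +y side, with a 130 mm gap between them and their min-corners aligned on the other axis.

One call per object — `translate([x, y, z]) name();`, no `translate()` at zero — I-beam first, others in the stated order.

I_beam();
translate([0, 290, 0]) fence_section();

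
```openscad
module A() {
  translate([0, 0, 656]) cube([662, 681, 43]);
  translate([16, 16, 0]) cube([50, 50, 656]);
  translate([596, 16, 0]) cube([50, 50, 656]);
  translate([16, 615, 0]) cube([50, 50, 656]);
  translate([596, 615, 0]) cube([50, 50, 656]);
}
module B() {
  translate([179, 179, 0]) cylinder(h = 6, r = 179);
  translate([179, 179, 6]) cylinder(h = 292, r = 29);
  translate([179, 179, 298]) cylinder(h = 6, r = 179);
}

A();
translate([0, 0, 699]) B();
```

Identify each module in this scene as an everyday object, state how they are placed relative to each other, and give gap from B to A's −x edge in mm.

The spool's min-x is at 0; the table's min-x is 0; gap = 0 mm.

A is a table. B is a spool. The spool is on top of the table. The gap from the spool to the table's −x edge is 0 mm.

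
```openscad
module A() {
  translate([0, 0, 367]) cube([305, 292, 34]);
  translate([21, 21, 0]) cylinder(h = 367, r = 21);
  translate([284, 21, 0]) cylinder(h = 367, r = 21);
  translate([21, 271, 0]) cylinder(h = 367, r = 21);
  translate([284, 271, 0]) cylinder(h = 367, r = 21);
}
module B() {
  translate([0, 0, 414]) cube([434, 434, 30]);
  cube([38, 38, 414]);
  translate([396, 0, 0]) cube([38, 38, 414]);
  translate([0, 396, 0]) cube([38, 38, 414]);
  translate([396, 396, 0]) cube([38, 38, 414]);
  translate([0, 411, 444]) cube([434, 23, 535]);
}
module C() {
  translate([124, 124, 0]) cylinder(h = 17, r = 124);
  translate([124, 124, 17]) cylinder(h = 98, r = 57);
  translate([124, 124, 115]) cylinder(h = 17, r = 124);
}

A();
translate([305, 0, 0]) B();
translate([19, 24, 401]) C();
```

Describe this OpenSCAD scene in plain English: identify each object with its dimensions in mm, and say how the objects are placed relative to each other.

A is a four-legged stool. The seat is 305×292 mm, 34 mm thick, top at z = 401 mm. It stands on four round legs, each 42 mm in diameter, from z = 0 to the seat underside, each leg's axis is inset half a diameter from the nearest pair of seat edges (so the leg's bounding box is flush with the corner).

B is a chair. The seat is a 434×434×30 mm slab with its top at z = 444 mm, on four 38×38 mm corner legs (flush with the seat edges, standing on z = 0). A flat backrest 23 mm thick, 535 mm tall, spans the full seat width and rises from the seat top along its +y edge, rear face flush with the rear of the seat.

C is a spool: two coaxial disc flanges of radius 124 mm and thickness 17 mm, joined by a core cylinder of radius 57 mm and height 98 mm. The lower flange rests on z = 0 and the three cylinders share a vertical axis.

The chair is against the stool's +x side, with their −y faces flush. The spool is on top of the stool.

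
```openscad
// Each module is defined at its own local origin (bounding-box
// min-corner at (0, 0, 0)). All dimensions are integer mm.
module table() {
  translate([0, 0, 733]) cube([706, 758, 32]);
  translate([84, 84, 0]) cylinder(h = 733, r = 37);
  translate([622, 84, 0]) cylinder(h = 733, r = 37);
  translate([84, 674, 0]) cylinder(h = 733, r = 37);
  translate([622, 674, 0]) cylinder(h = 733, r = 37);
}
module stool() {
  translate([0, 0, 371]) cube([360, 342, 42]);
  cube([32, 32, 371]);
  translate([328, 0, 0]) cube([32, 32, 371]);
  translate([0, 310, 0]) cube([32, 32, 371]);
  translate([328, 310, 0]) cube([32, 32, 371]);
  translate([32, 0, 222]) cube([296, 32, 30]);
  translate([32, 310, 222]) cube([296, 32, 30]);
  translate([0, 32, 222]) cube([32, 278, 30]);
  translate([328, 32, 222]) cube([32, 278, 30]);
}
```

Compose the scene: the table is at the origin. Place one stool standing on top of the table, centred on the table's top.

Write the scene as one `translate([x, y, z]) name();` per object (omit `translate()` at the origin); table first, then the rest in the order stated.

table();
translate([173, 208, 765]) stool();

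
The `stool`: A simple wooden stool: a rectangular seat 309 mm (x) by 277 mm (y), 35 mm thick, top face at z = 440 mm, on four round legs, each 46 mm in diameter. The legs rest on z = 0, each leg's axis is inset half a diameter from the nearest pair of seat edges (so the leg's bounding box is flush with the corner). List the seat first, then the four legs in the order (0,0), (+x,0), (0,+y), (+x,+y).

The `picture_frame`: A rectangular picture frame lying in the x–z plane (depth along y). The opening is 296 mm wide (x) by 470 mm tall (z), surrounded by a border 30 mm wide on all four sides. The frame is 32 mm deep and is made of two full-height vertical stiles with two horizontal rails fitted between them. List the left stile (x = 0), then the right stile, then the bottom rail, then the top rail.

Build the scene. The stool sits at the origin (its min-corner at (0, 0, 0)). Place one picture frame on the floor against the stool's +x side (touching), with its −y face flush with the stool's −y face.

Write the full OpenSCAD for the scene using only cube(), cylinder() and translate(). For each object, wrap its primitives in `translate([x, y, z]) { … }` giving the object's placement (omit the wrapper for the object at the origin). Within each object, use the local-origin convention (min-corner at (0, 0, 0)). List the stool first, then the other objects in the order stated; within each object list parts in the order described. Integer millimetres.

translate([0, 0, 405]) cube([309, 277, 35]);
translate([23, 23, 0]) cylinder(h = 405, r = 23);
translate([286, 23, 0]) cylinder(h = 405, r = 23);
translate([23, 254, 0]) cylinder(h = 405, r = 23);
translate([286, 254, 0]) cylinder(h = 405, r = 23);
translate([309, 0, 0]) {
  cube([30, 32, 530]);
  translate([326, 0, 0]) cube([30, 32, 530]);
  translate([30, 0, 0]) cube([296, 32, 30]);
  translate([30, 0, 500]) cube([296, 32, 30]);
}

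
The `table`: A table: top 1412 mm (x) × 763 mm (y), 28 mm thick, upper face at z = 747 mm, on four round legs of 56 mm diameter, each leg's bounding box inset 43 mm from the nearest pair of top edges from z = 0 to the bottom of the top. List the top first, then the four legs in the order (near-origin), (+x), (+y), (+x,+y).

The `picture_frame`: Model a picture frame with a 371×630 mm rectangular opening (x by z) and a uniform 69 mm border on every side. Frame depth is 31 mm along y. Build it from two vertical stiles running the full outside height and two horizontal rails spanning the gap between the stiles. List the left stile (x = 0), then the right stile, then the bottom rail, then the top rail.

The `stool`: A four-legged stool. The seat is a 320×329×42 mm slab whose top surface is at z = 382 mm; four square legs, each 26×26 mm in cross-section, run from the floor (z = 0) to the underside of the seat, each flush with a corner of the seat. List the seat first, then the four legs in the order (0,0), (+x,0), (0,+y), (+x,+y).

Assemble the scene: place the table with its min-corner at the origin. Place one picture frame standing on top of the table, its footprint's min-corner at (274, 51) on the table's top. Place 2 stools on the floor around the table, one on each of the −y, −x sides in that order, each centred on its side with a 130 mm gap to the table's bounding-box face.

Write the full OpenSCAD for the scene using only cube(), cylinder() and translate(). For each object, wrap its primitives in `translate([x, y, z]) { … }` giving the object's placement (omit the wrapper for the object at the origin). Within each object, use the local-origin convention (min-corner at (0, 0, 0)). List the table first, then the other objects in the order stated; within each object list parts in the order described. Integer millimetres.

translate([0, 0, 719]) cube([1412, 763, 28]);
translate([71, 71, 0]) cylinder(h = 719, r = 28);
translate([1341, 71, 0]) cylinder(h = 719, r = 28);
translate([71, 692, 0]) cylinder(h = 719, r = 28);
translate([1341, 692, 0]) cylinder(h = 719, r = 28);
translate([274, 51, 747]) {
  cube([69, 31, 768]);
  translate([440, 0, 0]) cube([69, 31, 768]);
  translate([69, 0, 0]) cube([371, 31, 69]);
  translate([69, 0, 699]) cube([371, 31, 69]);
}
translate([546, -459, 0]) {
  translate([0, 0, 340]) cube([320, 329, 42]);
  cube([26, 26, 340]);
  translate([294, 0, 0]) cube([26, 26, 340]);
  translate([0, 303, 0]) cube([26, 26, 340]);
  translate([294, 303, 0]) cube([26, 26, 340]);
}
translate([-450, 217, 0]) {
  translate([0, 0, 340]) cube([320, 329, 42]);
  cube([26, 26, 340]);
  translate([294, 0, 0]) cube([26, 26, 340]);
  translate([0, 303, 0]) cube([26, 26, 340]);
  translate([294, 303, 0]) cube([26, 26, 340]);
}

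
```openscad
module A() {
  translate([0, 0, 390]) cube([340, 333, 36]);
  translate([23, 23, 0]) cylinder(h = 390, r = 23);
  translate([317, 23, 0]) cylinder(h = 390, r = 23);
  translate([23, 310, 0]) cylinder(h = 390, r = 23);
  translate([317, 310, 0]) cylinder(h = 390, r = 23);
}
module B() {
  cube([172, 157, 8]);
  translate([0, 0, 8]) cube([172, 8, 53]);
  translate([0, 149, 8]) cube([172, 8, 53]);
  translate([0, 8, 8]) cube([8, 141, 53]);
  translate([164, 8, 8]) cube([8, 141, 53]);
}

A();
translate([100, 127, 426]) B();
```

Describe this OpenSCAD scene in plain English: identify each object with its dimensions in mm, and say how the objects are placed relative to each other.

A is a four-legged stool. The seat is a 340×333×36 mm slab whose top surface is at z = 426 mm; four round legs, each 46 mm in diameter, run from the floor (z = 0) to the underside of the seat, each leg's axis is inset half a diameter from the nearest pair of seat edges (so the leg's bounding box is flush with the corner).

B is an open storage box with external size 172×157×61 mm and wall thickness 8 mm (the base is also 8 mm thick). The base covers the whole footprint; the four walls stand on the base, with the y-facing walls full-width and the x-facing walls fitting between their inner faces.

The open box is on top of the stool.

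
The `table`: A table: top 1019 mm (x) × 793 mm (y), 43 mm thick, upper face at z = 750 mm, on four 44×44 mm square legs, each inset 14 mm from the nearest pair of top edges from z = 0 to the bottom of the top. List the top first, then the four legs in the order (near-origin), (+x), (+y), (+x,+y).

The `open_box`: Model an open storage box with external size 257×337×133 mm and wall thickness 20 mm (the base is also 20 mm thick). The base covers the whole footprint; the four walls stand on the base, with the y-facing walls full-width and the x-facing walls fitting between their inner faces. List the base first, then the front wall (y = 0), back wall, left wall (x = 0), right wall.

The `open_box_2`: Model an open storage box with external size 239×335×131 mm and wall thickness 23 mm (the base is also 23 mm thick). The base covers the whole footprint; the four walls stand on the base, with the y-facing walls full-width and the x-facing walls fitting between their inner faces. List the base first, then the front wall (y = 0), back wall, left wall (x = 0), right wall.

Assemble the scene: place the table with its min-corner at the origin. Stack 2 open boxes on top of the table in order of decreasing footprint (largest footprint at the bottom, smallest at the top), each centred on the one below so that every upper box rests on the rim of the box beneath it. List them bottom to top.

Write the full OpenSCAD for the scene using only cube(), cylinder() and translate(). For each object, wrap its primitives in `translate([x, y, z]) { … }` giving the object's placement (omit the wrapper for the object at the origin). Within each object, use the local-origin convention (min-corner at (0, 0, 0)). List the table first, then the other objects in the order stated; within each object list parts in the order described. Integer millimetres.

translate([0, 0, 707]) cube([1019, 793, 43]);
translate([14, 14, 0]) cube([44, 44, 707]);
translate([961, 14, 0]) cube([44, 44, 707]);
translate([14, 735, 0]) cube([44, 44, 707]);
translate([961, 735, 0]) cube([44, 44, 707]);
translate([381, 228, 750]) {
  cube([257, 337, 20]);
  translate([0, 0, 20]) cube([257, 20, 113]);
  translate([0, 317, 20]) cube([257, 20, 113]);
  translate([0, 20, 20]) cube([20, 297, 113]);
  translate([237, 20, 20]) cube([20, 297, 113]);
}
translate([390, 229, 883]) {
  cube([239, 335, 23]);
  translate([0, 0, 23]) cube([239, 23, 108]);
  translate([0, 312, 23]) cube([239, 23, 108]);
  translate([0, 23, 23]) cube([23, 289, 108]);
  translate([216, 23, 23]) cube([23, 289, 108]);
}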